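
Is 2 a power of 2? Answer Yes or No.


0b10. Only one bit set => Yes

Yes


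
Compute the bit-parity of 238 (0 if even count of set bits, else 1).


0b11101110 has 6 ones => parity 0

0


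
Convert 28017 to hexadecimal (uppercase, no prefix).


28017 = 6D71 hex

6D71


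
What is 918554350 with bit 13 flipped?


918554350 ^ (1 << 13) = 918554350 ^ 8192 = 918562542

918562542


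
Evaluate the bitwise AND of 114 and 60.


0b1110010 & 0b111100 = 0b110000 = 48

48


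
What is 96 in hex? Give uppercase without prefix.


96 = 60 hex

60


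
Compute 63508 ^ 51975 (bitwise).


0b1111100000010100 ^ 0b1100101100000111 = 0b11001100010011 = 13075

13075


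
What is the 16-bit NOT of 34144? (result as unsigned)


~0b1000010101100000 = 0b111101010011111 = 31391 (16-bit unsigned)

31391


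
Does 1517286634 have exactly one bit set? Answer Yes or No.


0b1011010011011111111010011101010. Multiple bits set => No

No


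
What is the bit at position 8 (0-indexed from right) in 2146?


0b100001100010, position 8 = 0

0


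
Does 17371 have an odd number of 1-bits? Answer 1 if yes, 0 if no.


0b100001111011011 has 9 ones => parity 1

1


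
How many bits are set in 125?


0b1111101 has 6 set bits

6


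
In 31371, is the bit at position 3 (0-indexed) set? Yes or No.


0b111101010001011, bit 3 = 1. Yes

Yes


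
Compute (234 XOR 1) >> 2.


Step 1: 234 ^ 1 = 235
Step 2: 235 >> 2 = 58

58


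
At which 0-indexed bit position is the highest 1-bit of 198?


0b11000110. Highest set bit at position 7

7


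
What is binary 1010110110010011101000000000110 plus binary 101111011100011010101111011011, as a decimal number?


1010110110010011101000000000110 + 101111011100011010101111011011 = 10000110001110110111101111100001 = 2252045281

2252045281


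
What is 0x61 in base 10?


61 hex = 97 decimal

97


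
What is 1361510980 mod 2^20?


1361510980 & 1048575 = 459332

459332


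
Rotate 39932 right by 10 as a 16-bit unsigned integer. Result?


Rotate 0b1001101111111100 right by 10 (16-bit) = 0b1111111100100110 = 65318

65318


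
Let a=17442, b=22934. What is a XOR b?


17442 ^ 22934 = 7604

7604


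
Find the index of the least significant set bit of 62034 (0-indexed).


0b1111001001010010. Lowest set bit at position 1

1


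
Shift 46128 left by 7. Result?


0b1011010000110000 << 7 = 0b10110100001100000000000 = 5904384

5904384


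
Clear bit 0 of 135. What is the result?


135 & ~(1 << 0) = 134

134


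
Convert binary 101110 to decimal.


101110 in decimal = 46

46


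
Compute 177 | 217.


0b10110001 | 0b11011001 = 0b11111001 = 249

249


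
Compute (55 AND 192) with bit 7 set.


Step 1: 55 & 192 = 0
Step 2: 0 | (1 << 7) = 0 | 128 = 128

128


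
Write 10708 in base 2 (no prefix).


10708 = 10100111010100 in binary

10100111010100


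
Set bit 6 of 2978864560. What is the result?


2978864560 | (1 << 6) = 2978864560 | 64 = 2978864624

2978864624


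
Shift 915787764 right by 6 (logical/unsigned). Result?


0b110110100101011100111111110100 >> 6 = 0b110110100101011100111111 = 14309183

14309183


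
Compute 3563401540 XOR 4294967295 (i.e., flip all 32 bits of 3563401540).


3563401540 ^ 4294967295 = 731565755

731565755


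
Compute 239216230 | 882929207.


0b1110010000100010011001100110 | 0b110100101000000110111000110111 = 0b111110111000100110111001110111 = 1055026807

1055026807


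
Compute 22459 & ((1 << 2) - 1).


22459 & 3 = 3

3


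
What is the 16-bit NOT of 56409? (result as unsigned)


~0b1101110001011001 = 0b10001110100110 = 9126 (16-bit unsigned)

9126


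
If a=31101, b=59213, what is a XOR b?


31101 ^ 59213 = 40496

40496


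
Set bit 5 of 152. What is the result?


152 | (1 << 5) = 152 | 32 = 184

184


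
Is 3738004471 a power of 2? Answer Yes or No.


0b11011110110011010110101111110111. Multiple bits set => No

No


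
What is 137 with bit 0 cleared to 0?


137 & ~(1 << 0) = 136

136


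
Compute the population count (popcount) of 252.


0b11111100 has 6 set bits

6


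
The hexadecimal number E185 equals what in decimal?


E185 hex = 57733 decimal

57733


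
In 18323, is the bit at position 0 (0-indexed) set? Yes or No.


0b100011110010011, bit 0 = 1. Yes

Yes


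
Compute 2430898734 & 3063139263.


0b10010000111001001001001000101110 & 0b10110110100100111100101110111111 = 0b10010000100000001000001000101110 = 2424341038

2424341038


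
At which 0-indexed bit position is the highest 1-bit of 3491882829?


0b11010000001000011110011101001101. Highest set bit at position 31

31


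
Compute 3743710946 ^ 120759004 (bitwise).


0b11011111001001000111111011100010 ^ 0b111001100101010001011011100 = 0b11011000000101101101110000111110 = 3625376830

3625376830


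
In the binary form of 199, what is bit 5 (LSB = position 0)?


0b11000111, position 5 = 0

0


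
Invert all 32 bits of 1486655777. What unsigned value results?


1486655777 ^ 4294967295 = 2808311518

2808311518


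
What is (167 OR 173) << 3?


Step 1: 167 | 173 = 175
Step 2: 175 << 3 = 1400

1400


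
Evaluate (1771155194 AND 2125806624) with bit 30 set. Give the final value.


Step 1: 1771155194 & 2125806624 = 1754344480
Step 2: 1754344480 | (1 << 30) = 1754344480 | 1073741824 = 1754344480

1754344480


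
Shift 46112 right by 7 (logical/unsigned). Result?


0b1011010000100000 >> 7 = 0b101101000 = 360

360


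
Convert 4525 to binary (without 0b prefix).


4525 = 1000110101101 in binary

1000110101101


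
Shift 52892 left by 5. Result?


0b1100111010011100 << 5 = 0b110011101001110000000 = 1692544

1692544


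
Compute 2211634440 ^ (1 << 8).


2211634440 ^ (1 << 8) = 2211634440 ^ 256 = 2211634184

2211634184


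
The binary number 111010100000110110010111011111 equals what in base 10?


111010100000110110010111011111 in decimal = 981689823

981689823


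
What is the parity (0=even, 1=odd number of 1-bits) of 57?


0b111001 has 4 ones => parity 0

0


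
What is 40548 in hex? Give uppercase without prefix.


40548 = 9E64 hex

9E64


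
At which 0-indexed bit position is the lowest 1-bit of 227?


0b11100011. Lowest set bit at position 0

0


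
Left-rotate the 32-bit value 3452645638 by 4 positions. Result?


Rotate 0b11001101110010110011000100000110 left by 4 (32-bit) = 0b11011100101100110001000001101100 = 3702722668

3702722668


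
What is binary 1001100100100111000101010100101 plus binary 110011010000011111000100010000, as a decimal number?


1001100100100111000101010100101 + 110011010000011111000100010000 = 1111111110101010111101110110101 = 2144697269

2144697269


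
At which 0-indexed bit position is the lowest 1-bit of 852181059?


0b110010110010110100000001000011. Lowest set bit at position 0

0


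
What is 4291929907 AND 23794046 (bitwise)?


0b11111111110100011010011100110011 & 0b1011010110001000101111110 = 0b1010000010000000100110010 = 21037362

21037362


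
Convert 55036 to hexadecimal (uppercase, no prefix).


55036 = D6FC hex

D6FC


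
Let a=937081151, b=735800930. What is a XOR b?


937081151 ^ 735800930 = 469882717

469882717


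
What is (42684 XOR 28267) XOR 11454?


Step 1: 42684 ^ 28267 = 51415
Step 2: 51415 ^ 11454 = 58473

58473


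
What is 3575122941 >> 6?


0b11010101000110000000101111111101 >> 6 = 0b11010101000110000000101111 = 55861295

55861295


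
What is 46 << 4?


0b101110 << 4 = 0b1011100000 = 736

736


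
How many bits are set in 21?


0b10101 has 3 set bits

3


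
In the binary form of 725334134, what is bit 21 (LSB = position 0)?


0b101011001110111011100001110110, position 21 = 1

1


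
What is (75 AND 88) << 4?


Step 1: 75 & 88 = 72
Step 2: 72 << 4 = 1152

1152


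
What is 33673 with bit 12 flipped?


33673 ^ (1 << 12) = 33673 ^ 4096 = 37769

37769


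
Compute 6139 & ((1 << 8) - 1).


6139 & 255 = 251

251


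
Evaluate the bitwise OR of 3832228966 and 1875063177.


0b11100100011010110010110001100110 | 0b1101111110000110011000110001001 = 0b11101111111010110011110111101111 = 4025171439

4025171439


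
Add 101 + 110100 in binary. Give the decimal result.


101 + 110100 = 111001 = 57

57


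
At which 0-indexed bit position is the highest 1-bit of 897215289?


0b110101011110100110101100111001. Highest set bit at position 29

29


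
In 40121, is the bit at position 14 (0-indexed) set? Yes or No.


0b1001110010111001, bit 14 = 0. No

No


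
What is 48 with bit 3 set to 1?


48 | (1 << 3) = 48 | 8 = 56

56


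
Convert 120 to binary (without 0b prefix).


120 = 1111000 in binary

1111000


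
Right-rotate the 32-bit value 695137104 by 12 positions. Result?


Rotate 0b101001011011101111001101010000 right by 12 (32-bit) = 0b110101000000101001011011101111 = 889362159

889362159


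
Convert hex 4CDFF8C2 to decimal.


4CDFF8C2 hex = 1289746626 decimal

1289746626


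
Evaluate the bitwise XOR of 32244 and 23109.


0b111110111110100 ^ 0b101101001000101 = 0b10011110110001 = 10161

10161


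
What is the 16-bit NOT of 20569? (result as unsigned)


~0b101000001011001 = 0b1010111110100110 = 44966 (16-bit unsigned)

44966


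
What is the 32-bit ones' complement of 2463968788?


2463968788 ^ 4294967295 = 1830998507

1830998507


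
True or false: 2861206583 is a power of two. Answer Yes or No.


0b10101010100010101000110000110111. Multiple bits set => No

No


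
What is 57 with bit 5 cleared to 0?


57 & ~(1 << 5) = 25

25


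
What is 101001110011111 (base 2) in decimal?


101001110011111 in decimal = 21407

21407


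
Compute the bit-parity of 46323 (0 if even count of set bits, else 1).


0b1011010011110011 has 10 ones => parity 0

0


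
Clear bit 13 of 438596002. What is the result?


438596002 & ~(1 << 13) = 438587810

438587810


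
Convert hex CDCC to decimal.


CDCC hex = 52684 decimal

52684


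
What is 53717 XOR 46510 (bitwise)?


0b1101000111010101 ^ 0b1011010110101110 = 0b110010001111011 = 25723

25723


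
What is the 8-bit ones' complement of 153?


153 ^ 255 = 102

102


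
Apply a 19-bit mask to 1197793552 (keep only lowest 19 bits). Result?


1197793552 & 524287 = 319760

319760


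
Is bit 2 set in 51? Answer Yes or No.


0b110011, bit 2 = 0. No

No


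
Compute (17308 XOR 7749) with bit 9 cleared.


Step 1: 17308 ^ 7749 = 24025
Step 2: 24025 & ~(1 << 9) = 24025

24025


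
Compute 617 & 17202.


0b1001101001 & 0b100001100110010 = 0b1000100000 = 544

544


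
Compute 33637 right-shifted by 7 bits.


0b1000001101100101 >> 7 = 0b100000110 = 262

262


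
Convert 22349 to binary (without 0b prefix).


22349 = 101011101001101 in binary

101011101001101


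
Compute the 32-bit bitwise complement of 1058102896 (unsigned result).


~0b111111000100010101111001110000 = 0b11000000111011101010000110001111 = 3236864399 (32-bit unsigned)

3236864399


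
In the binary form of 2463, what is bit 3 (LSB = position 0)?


0b100110011111, position 3 = 1

1


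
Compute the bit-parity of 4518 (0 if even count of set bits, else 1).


0b1000110100110 has 6 ones => parity 0

0


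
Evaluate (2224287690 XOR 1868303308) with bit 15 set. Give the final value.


Step 1: 2224287690 ^ 1868303308 = 3956270086
Step 2: 3956270086 | (1 << 15) = 3956270086 | 32768 = 3956270086

3956270086


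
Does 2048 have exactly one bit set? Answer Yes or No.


0b100000000000. Only one bit set => Yes

Yes


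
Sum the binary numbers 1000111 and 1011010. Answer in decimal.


1000111 + 1011010 = 10100001 = 161

161


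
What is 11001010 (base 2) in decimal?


11001010 in decimal = 202

202


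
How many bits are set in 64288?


0b1111101100100000 has 8 set bits

8


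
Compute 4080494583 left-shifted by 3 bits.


0b11110011001101110110011111110111 << 3 = 0b11110011001101110110011111110111000 = 32643956664

32643956664


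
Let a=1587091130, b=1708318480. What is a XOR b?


1587091130 ^ 1708318480 = 994822570

994822570


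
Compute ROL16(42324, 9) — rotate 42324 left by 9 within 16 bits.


Rotate 0b1010010101010100 left by 9 (16-bit) = 0b1010100101001010 = 43338

43338


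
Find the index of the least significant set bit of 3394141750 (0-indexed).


0b11001010010011100111111000110110. Lowest set bit at position 1

1


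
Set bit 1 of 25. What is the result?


25 | (1 << 1) = 25 | 2 = 27

27


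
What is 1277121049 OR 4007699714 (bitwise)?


0b1001100000111110101001000011001 | 0b11101110111000001010010100000010 = 0b11101110111111111111011100011011 = 4009752347

4009752347


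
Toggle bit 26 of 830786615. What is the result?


830786615 ^ (1 << 26) = 830786615 ^ 67108864 = 897895479

897895479


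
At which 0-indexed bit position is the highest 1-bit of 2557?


0b100111111101. Highest set bit at position 11

11


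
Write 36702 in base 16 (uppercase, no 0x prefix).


36702 = 8F5E hex

8F5E


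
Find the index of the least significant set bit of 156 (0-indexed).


0b10011100. Lowest set bit at position 2

2


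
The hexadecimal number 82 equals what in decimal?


82 hex = 130 decimal

130


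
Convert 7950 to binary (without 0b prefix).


7950 = 1111100001110 in binary

1111100001110


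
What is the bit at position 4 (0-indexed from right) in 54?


0b110110, position 4 = 1

1


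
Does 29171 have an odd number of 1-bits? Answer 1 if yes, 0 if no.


0b111000111110011 has 10 ones => parity 0

0


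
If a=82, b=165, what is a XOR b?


82 ^ 165 = 247

247


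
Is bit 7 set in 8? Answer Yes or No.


0b1000, bit 7 = 0. No

No


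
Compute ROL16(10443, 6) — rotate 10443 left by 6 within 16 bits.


Rotate 0b10100011001011 left by 6 (16-bit) = 0b11001011001010 = 13002

13002


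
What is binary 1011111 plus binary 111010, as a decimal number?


1011111 + 111010 = 10011001 = 153

153


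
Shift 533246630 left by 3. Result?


0b11111110010001011001010100110 << 3 = 0b11111110010001011001010100110000 = 4265973040

4265973040


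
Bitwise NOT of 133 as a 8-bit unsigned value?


~0b10000101 = 0b1111010 = 122 (8-bit unsigned)

122


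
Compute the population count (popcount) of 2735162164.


0b10100011000001110100001100110100 has 13 set bits

13


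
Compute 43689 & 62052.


0b1010101010101001 & 0b1111001001100100 = 0b1010001000100000 = 41504

41504


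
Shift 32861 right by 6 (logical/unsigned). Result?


0b1000000001011101 >> 6 = 0b1000000001 = 513

513


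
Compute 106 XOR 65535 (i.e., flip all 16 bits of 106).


106 ^ 65535 = 65429

65429


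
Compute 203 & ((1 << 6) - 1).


203 & 63 = 11

11


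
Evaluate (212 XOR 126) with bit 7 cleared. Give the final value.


Step 1: 212 ^ 126 = 170
Step 2: 170 & ~(1 << 7) = 42

42


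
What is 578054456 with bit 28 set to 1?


578054456 | (1 << 28) = 578054456 | 268435456 = 846489912

846489912


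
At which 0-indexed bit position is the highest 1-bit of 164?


0b10100100. Highest set bit at position 7

7


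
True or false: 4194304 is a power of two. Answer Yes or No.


0b10000000000000000000000. Only one bit set => Yes

Yes


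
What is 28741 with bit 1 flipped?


28741 ^ (1 << 1) = 28741 ^ 2 = 28743

28743


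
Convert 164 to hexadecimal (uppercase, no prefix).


164 = A4 hex

A4


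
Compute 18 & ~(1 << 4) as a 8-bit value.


18 & ~(1 << 4) = 2

2


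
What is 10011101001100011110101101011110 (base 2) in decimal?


10011101001100011110101101011110 in decimal = 2637294430

2637294430


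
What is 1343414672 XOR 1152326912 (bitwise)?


0b1010000000100101110000110010000 ^ 0b1000100101011110001110100000000 = 0b10100101111011111110010010000 = 347995280

347995280


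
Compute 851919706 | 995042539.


0b110010110001110100001101011010 | 0b111011010011110010010011101011 = 0b111011110011110110011111111011 = 1003448315

1003448315


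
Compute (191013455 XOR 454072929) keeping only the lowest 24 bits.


Step 1: 191013455 ^ 454072929 = 275920942
Step 2: 275920942 & 16777215 = 7485486

7485486


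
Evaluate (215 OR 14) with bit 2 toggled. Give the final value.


Step 1: 215 | 14 = 223
Step 2: 223 ^ (1 << 2) = 223 ^ 4 = 219

219


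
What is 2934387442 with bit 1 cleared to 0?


2934387442 & ~(1 << 1) = 2934387440

2934387440


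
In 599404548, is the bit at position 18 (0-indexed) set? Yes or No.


0b100011101110100011000000000100, bit 18 = 0. No

No


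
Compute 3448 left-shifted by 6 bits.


0b110101111000 << 6 = 0b110101111000000000 = 220672

220672


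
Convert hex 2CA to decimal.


2CA hex = 714 decimal

714


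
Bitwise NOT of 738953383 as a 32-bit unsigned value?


~0b101100000010111000100010100111 = 0b11010011111101000111011101011000 = 3556013912 (32-bit unsigned)

3556013912


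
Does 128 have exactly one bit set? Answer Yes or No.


0b10000000. Only one bit set => Yes

Yes


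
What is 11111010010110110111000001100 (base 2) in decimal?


11111010010110110111000001100 in decimal = 525037068

525037068


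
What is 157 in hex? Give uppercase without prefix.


157 = 9D hex

9D


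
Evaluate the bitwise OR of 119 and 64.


0b1110111 | 0b1000000 = 0b1110111 = 119

119


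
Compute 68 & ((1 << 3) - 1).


68 & 7 = 4

4


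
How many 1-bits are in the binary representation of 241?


0b11110001 has 5 set bits

5


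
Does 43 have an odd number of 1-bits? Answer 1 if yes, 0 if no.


0b101011 has 4 ones => parity 0

0


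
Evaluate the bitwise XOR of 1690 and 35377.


0b11010011010 ^ 0b1000101000110001 = 0b1000110010101011 = 36011

36011


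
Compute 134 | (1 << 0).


134 | (1 << 0) = 134 | 1 = 135

135


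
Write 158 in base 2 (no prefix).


158 = 10011110 in binary

10011110


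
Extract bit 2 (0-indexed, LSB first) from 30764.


0b111100000101100, position 2 = 1

1


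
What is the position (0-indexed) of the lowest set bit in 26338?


0b110011011100010. Lowest set bit at position 1

1


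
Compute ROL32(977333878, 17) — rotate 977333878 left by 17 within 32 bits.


Rotate 0b111010010000001110111001110110 left by 17 (32-bit) = 0b11011100111011000111010010000001 = 3706483841

3706483841


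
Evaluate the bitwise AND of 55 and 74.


0b110111 & 0b1001010 = 0b10 = 2

2


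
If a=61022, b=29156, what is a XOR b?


61022 ^ 29156 = 40890

40890


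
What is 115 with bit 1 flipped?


115 ^ (1 << 1) = 115 ^ 2 = 113

113


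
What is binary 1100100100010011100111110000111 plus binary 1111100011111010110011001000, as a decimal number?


1100100100010011100111110000111 + 1111100011111010110011001000 = 1110100000110010111110001001111 = 1947827279

1947827279


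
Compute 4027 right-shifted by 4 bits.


0b111110111011 >> 4 = 0b11111011 = 251

251


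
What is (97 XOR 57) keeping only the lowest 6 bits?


Step 1: 97 ^ 57 = 88
Step 2: 88 & 63 = 24

24


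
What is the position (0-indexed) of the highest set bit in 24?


0b11000. Highest set bit at position 4

4


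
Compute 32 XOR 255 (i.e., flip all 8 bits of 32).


32 ^ 255 = 223

223


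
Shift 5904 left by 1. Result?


0b1011100010000 << 1 = 0b10111000100000 = 11808

11808


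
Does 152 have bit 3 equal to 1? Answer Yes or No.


0b10011000, bit 3 = 1. Yes

Yes


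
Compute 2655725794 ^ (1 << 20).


2655725794 ^ (1 << 20) = 2655725794 ^ 1048576 = 2656774370

2656774370


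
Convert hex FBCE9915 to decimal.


FBCE9915 hex = 4224620821 decimal

4224620821


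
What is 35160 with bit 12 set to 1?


35160 | (1 << 12) = 35160 | 4096 = 39256

39256


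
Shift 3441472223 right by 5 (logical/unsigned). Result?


0b11001101001000001011001011011111 >> 5 = 0b110011010010000010110010110 = 107546006

107546006


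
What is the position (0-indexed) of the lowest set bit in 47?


0b101111. Lowest set bit at position 0

0


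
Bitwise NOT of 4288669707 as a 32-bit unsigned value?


~0b11111111100111111110100000001011 = 0b11000000001011111110100 = 6297588 (32-bit unsigned)

6297588


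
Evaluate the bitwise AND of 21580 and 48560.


0b101010001001100 & 0b1011110110110000 = 0b1010000000000 = 5120

5120


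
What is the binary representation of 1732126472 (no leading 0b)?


1732126472 = 1100111001111100010011100001000 in binary

1100111001111100010011100001000


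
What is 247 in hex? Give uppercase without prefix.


247 = F7 hex

F7


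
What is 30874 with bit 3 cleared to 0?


30874 & ~(1 << 3) = 30866

30866


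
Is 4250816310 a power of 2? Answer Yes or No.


0b11111101010111100100111100110110. Multiple bits set => No

No


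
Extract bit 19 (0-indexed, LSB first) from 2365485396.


0b10001100111111100111000101010100, position 19 = 1

1


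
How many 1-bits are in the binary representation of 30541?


0b111011101001101 has 10 set bits

10


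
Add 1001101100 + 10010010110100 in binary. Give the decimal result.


1001101100 + 10010010110100 = 10011100100000 = 10016

10016


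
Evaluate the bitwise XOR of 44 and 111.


0b101100 ^ 0b1101111 = 0b1000011 = 67

67


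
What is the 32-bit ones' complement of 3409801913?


3409801913 ^ 4294967295 = 885165382

885165382


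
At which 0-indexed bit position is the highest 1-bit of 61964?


0b1111001000001100. Highest set bit at position 15

15


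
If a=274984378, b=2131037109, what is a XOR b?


274984378 ^ 2131037109 = 1869014543

1869014543


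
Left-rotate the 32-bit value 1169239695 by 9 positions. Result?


Rotate 0b1000101101100010010111010001111 left by 9 (32-bit) = 0b1100010010111010001111010001011 = 1650269835

1650269835


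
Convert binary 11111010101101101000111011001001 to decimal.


11111010101101101000111011001001 in decimal = 4206268105

4206268105


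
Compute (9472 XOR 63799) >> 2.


Step 1: 9472 ^ 63799 = 56375
Step 2: 56375 >> 2 = 14093

14093


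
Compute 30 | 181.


0b11110 | 0b10110101 = 0b10111111 = 191

191


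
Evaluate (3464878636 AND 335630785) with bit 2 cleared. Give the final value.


Step 1: 3464878636 & 335630785 = 67194880
Step 2: 67194880 & ~(1 << 2) = 67194880

67194880


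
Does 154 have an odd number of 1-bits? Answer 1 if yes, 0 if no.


0b10011010 has 4 ones => parity 0

0


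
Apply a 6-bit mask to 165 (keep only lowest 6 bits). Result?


165 & 63 = 37

37


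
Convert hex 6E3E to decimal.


6E3E hex = 28222 decimal

28222


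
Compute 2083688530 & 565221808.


0b1111100001100101001000001010010 & 0b100001101100001001100110110000 = 0b100000001100001001000000010000 = 540053520

540053520


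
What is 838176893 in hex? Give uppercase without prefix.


838176893 = 31F5907D hex

31F5907D


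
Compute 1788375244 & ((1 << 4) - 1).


1788375244 & 15 = 12

12


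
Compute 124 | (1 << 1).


124 | (1 << 1) = 124 | 2 = 126

126


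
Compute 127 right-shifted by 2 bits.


0b1111111 >> 2 = 0b11111 = 31

31


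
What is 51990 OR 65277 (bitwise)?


0b1100101100010110 | 0b1111111011111101 = 0b1111111111111111 = 65535

65535


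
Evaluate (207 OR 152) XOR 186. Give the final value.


Step 1: 207 | 152 = 223
Step 2: 223 ^ 186 = 101

101


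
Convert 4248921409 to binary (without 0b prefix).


4248921409 = 11111101010000010110010101000001 in binary

11111101010000010110010101000001


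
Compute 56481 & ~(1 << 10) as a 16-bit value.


56481 & ~(1 << 10) = 55457

55457


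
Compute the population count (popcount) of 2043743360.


0b1111001110100010000110010000000 has 12 set bits

12


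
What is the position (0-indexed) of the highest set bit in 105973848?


0b110010100010000100001011000. Highest set bit at position 26

26


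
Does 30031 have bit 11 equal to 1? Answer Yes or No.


0b111010101001111, bit 11 = 0. No

No


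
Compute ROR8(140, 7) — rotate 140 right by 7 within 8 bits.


Rotate 0b10001100 right by 7 (8-bit) = 0b11001 = 25

25


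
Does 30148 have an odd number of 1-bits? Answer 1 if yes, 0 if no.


0b111010111000100 has 8 ones => parity 0

0


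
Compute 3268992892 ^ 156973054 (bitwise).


0b11000010110110001101111101111100 ^ 0b1001010110110011011111111110 = 0b11001011100000111110100010000010 = 3414419586

3414419586


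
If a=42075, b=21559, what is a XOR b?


42075 ^ 21559 = 61548

61548


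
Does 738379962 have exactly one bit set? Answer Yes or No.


0b101100000000101100100010111010. Multiple bits set => No

No


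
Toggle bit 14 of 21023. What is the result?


21023 ^ (1 << 14) = 21023 ^ 16384 = 4639

4639


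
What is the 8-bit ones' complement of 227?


227 ^ 255 = 28

28


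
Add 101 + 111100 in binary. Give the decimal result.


101 + 111100 = 1000001 = 65

65


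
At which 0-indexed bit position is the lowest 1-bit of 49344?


0b1100000011000000. Lowest set bit at position 6

6


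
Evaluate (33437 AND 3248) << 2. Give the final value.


Step 1: 33437 & 3248 = 144
Step 2: 144 << 2 = 576

576


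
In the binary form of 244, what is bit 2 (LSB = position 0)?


0b11110100, position 2 = 1

1


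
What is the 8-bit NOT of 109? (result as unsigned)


~0b1101101 = 0b10010010 = 146 (8-bit unsigned)

146


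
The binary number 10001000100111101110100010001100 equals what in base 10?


10001000100111101110100010001100 in decimal = 2292115596

2292115596


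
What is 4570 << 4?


0b1000111011010 << 4 = 0b10001110110100000 = 73120

73120


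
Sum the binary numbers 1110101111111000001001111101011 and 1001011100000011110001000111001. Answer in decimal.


1110101111111000001001111101011 + 1001011100000011110001000111001 = 11000001011111011111011000100100 = 3246257700

3246257700


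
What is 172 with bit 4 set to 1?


172 | (1 << 4) = 172 | 16 = 188

188


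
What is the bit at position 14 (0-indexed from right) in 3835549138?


0b11100100100111011101010111010010, position 14 = 1

1


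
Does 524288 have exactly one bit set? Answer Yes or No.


0b10000000000000000000. Only one bit set => Yes

Yes


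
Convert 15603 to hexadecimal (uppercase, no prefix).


15603 = 3CF3 hex

3CF3


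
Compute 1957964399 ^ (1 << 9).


1957964399 ^ (1 << 9) = 1957964399 ^ 512 = 1957963887

1957963887


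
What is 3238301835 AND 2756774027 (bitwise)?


0b11000001000001001001000010001011 & 0b10100100010100010000100010001011 = 0b10000000000000000000000010001011 = 2147483787

2147483787


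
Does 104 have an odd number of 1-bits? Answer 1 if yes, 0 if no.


0b1101000 has 3 ones => parity 1

1


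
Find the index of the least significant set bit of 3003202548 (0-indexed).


0b10110011000000010011101111110100. Lowest set bit at position 2

2


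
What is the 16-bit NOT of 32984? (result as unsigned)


~0b1000000011011000 = 0b111111100100111 = 32551 (16-bit unsigned)

32551


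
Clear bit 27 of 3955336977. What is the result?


3955336977 & ~(1 << 27) = 3821119249

3821119249


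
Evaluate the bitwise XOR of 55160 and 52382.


0b1101011101111000 ^ 0b1100110010011110 = 0b1101111100110 = 7142

7142


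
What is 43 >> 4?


0b101011 >> 4 = 0b10 = 2

2


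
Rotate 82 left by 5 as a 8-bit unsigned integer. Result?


Rotate 0b1010010 left by 5 (8-bit) = 0b1001010 = 74

74


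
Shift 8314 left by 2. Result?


0b10000001111010 << 2 = 0b1000000111101000 = 33256

33256


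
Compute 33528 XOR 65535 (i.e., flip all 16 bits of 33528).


33528 ^ 65535 = 32007

32007


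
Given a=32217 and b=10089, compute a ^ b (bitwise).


32217 ^ 10089 = 23216

23216


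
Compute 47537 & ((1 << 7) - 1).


47537 & 127 = 49

49


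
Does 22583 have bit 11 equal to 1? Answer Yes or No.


0b101100000110111, bit 11 = 1. Yes

Yes


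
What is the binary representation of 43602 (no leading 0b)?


43602 = 1010101001010010 in binary

1010101001010010


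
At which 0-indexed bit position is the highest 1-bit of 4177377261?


0b11111000111111011011011111101101. Highest set bit at position 31

31


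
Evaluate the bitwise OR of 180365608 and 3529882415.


0b1010110000000010100100101000 | 0b11010010011001011011101100101111 = 0b11011010111001011011101100101111 = 3672488751

3672488751


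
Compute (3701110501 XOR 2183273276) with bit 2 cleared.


Step 1: 3701110501 ^ 2183273276 = 1589145049
Step 2: 1589145049 & ~(1 << 2) = 1589145049

1589145049


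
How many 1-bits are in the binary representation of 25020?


0b110000110111100 has 8 set bits

8


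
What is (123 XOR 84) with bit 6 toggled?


Step 1: 123 ^ 84 = 47
Step 2: 47 ^ (1 << 6) = 47 ^ 64 = 111

111


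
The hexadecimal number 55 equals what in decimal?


55 hex = 85 decimal

85


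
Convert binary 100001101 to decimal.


100001101 in decimal = 269

269


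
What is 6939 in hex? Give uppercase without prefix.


6939 = 1B1B hex

1B1B


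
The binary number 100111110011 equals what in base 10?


100111110011 in decimal = 2547

2547


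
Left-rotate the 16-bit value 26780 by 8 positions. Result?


Rotate 0b110100010011100 left by 8 (16-bit) = 0b1001110001101000 = 40040

40040


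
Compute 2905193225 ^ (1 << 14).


2905193225 ^ (1 << 14) = 2905193225 ^ 16384 = 2905209609

2905209609


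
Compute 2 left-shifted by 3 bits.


0b10 << 3 = 0b10000 = 16

16


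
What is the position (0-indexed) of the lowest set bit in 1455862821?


0b1010110110001101011010000100101. Lowest set bit at position 0

0


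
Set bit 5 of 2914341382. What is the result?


2914341382 | (1 << 5) = 2914341382 | 32 = 2914341414

2914341414


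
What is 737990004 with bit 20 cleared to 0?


737990004 & ~(1 << 20) = 736941428

736941428


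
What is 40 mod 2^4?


40 & 15 = 8

8


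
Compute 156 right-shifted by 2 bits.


0b10011100 >> 2 = 0b100111 = 39

39


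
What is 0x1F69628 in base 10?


1F69628 hex = 32937512 decimal

32937512


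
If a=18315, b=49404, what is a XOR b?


18315 ^ 49404 = 34679

34679


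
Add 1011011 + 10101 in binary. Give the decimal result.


1011011 + 10101 = 1110000 = 112

112


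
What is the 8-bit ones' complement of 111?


111 ^ 255 = 144

144


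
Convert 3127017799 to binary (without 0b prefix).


3127017799 = 10111010011000101000000101000111 in binary

10111010011000101000000101000111


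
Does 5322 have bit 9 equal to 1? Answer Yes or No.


0b1010011001010, bit 9 = 0. No

No


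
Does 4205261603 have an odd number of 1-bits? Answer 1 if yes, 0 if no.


0b11111010101001110011001100100011 has 18 ones => parity 0

0


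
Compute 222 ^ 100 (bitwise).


0b11011110 ^ 0b1100100 = 0b10111010 = 186

186


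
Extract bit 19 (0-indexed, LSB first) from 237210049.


0b1110001000111000100111000001, position 19 = 0

0


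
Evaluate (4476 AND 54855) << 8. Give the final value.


Step 1: 4476 & 54855 = 4164
Step 2: 4164 << 8 = 1065984

1065984


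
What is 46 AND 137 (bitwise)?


0b101110 & 0b10001001 = 0b1000 = 8

8


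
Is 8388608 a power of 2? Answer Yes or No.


0b100000000000000000000000. Only one bit set => Yes

Yes


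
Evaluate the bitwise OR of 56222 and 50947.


0b1101101110011110 | 0b1100011100000011 = 0b1101111110011111 = 57247

57247


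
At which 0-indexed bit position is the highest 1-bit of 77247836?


0b100100110101011010101011100. Highest set bit at position 26

26


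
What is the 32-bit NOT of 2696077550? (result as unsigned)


~0b10100000101100101110000011101110 = 0b1011111010011010001111100010001 = 1598889745 (32-bit unsigned)

1598889745


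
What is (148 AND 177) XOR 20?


Step 1: 148 & 177 = 144
Step 2: 144 ^ 20 = 132

132


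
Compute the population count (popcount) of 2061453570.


0b1111010110111110100100100000010 has 16 set bits

16


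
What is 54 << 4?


0b110110 << 4 = 0b1101100000 = 864

864


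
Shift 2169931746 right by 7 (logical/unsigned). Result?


0b10000001010101101000011111100010 >> 7 = 0b1000000101010110100001111 = 16952591

16952591


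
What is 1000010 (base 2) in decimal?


1000010 in decimal = 66

66


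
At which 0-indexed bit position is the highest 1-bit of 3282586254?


0b11000011101010000100101010001110. Highest set bit at position 31

31


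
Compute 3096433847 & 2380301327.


0b10111000100011111101010010110111 & 0b10001101111000001000010000001111 = 0b10001000100000001000010000000111 = 2290123783

2290123783


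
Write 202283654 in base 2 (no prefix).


202283654 = 1100000011101001101010000110 in binary

1100000011101001101010000110


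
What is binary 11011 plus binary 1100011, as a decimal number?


11011 + 1100011 = 1111110 = 126

126


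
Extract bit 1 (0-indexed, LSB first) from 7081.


0b1101110101001, position 1 = 0

0


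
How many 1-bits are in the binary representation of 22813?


0b101100100011101 has 8 set bits

8


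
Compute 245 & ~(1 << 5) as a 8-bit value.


245 & ~(1 << 5) = 213

213


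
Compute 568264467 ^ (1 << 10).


568264467 ^ (1 << 10) = 568264467 ^ 1024 = 568263443

568263443


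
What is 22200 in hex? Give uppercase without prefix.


22200 = 56B8 hex

56B8


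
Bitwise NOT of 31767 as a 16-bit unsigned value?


~0b111110000010111 = 0b1000001111101000 = 33768 (16-bit unsigned)

33768


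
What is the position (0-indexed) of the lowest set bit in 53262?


0b1101000000001110. Lowest set bit at position 1

1


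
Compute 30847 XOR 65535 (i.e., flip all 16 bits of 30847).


30847 ^ 65535 = 34688

34688


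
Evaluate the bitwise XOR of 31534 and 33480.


0b111101100101110 ^ 0b1000001011001000 = 0b1111100111100110 = 63974

63974


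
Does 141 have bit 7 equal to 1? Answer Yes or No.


0b10001101, bit 7 = 1. Yes

Yes


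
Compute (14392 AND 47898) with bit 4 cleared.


Step 1: 14392 & 47898 = 14360
Step 2: 14360 & ~(1 << 4) = 14344

14344


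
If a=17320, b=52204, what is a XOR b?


17320 ^ 52204 = 34884

34884


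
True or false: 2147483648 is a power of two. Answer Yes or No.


0b10000000000000000000000000000000. Only one bit set => Yes

Yes


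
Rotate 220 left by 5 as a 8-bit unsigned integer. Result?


Rotate 0b11011100 left by 5 (8-bit) = 0b10011011 = 155

155


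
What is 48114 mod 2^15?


48114 & 32767 = 15346

15346


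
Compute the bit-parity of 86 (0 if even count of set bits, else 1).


0b1010110 has 4 ones => parity 0

0


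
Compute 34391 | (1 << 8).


34391 | (1 << 8) = 34391 | 256 = 34647

34647


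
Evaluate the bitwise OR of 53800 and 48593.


0b1101001000101000 | 0b1011110111010001 = 0b1111111111111001 = 65529

65529


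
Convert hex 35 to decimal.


35 hex = 53 decimal

53


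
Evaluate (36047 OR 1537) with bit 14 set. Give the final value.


Step 1: 36047 | 1537 = 36559
Step 2: 36559 | (1 << 14) = 36559 | 16384 = 52943

52943


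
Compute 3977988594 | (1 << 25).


3977988594 | (1 << 25) = 3977988594 | 33554432 = 4011543026

4011543026


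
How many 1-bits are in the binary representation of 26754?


0b110100010000010 has 5 set bits

5


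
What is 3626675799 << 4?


0b11011000001010101010111001010111 << 4 = 0b110110000010101010101110010101110000 = 58026812784

58026812784


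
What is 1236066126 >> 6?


0b1001001101011001101111101001110 >> 6 = 0b1001001101011001101111101 = 19313533

19313533


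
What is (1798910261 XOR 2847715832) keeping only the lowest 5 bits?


Step 1: 1798910261 ^ 2847715832 = 3263529165
Step 2: 3263529165 & 31 = 13

13


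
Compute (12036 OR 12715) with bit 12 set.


Step 1: 12036 | 12715 = 16303
Step 2: 16303 | (1 << 12) = 16303 | 4096 = 16303

16303


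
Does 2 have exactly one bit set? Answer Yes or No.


0b10. Only one bit set => Yes

Yes


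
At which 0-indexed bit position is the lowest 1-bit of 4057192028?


0b11110001110100111101011001011100. Lowest set bit at position 2

2


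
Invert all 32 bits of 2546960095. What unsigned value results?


2546960095 ^ 4294967295 = 1748007200

1748007200


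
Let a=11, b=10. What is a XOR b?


11 ^ 10 = 1

1


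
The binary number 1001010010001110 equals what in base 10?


1001010010001110 in decimal = 38030

38030


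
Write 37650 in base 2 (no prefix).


37650 = 1001001100010010 in binary

1001001100010010


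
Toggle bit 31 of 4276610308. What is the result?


4276610308 ^ (1 << 31) = 4276610308 ^ 2147483648 = 2129126660

2129126660


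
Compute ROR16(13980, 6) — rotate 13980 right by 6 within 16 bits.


Rotate 0b11011010011100 right by 6 (16-bit) = 0b111000011011010 = 28890

28890


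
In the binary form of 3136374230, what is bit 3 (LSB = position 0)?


0b10111010111100010100010111010110, position 3 = 0

0


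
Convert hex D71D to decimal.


D71D hex = 55069 decimal

55069


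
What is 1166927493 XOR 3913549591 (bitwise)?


0b1000101100011011110011010000101 ^ 0b11101001010001000000011100010111 = 0b10101100110010011110000110010010 = 2898911634

2898911634


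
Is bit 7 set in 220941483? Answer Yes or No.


0b1101001010110100110010101011, bit 7 = 1. Yes

Yes


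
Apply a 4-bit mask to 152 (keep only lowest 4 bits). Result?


152 & 15 = 8

8


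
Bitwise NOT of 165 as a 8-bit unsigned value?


~0b10100101 = 0b1011010 = 90 (8-bit unsigned)

90


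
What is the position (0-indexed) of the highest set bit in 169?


0b10101001. Highest set bit at position 7

7


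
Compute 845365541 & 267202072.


0b110010011000110100000100100101 & 0b1111111011010010111000011000 = 0b10011000010000000000000000 = 39911424

39911424


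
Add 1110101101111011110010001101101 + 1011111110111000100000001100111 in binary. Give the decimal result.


1110101101111011110010001101101 + 1011111110111000100000001100111 = 11010101100110100010010011010100 = 3583648980

3583648980


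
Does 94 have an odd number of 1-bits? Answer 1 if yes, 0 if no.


0b1011110 has 5 ones => parity 1

1


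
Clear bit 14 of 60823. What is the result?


60823 & ~(1 << 14) = 44439

44439


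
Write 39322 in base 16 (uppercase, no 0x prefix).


39322 = 999A hex

999A


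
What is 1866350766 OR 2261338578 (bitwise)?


0b1101111001111100100000010101110 | 0b10000110110010010100100111010010 = 0b11101111111111110100100111111110 = 4026485246

4026485246


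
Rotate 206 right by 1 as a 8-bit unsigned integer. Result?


Rotate 0b11001110 right by 1 (8-bit) = 0b1100111 = 103

103
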